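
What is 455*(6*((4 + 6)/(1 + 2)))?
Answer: 9100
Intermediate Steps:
455*(6*((4 + 6)/(1 + 2))) = 455*(6*(10/3)) = 455*20 = 9100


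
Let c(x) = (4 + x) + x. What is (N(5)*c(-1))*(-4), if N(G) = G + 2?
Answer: -56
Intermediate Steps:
c(x) = 4 + 2*x
N(G) = 2 + G
(N(5)*c(-1))*(-4) = ((2 + 5)*(4 + 2*(-1)))*(-4) = (7*(4 - 2))*(-4) = (7*2)*(-4) = 14*(-4) = -56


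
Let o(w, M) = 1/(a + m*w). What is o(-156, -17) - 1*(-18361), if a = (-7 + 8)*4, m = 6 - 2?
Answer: 11383819/620 ≈ 18361.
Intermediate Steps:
m = 4
a = 4 (a = 1*4 = 4)
o(w, M) = 1/(4 + 4*w)
o(-156, -17) - 1*(-18361) = 1/(4*(1 - 156)) - 1*(-18361) = (1/4)/(-155) + 18361 = (1/4)*(-1/155) + 18361 = -1/620 + 18361 = 11383819/620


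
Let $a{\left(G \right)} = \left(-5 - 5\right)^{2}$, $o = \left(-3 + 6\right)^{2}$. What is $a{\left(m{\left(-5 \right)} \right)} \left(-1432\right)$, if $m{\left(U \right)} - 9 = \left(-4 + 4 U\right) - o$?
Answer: $-143200$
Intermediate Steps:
$o = 9$ ($o = 3^{2} = 9$)
$m{\left(U \right)} = -4 + 4 U$ ($m{\left(U \right)} = 9 + \left(\left(-4 + 4 U\right) - 9\right) = 9 + \left(-13 + 4 U\right) = -4 + 4 U$)
$a{\left(G \right)} = 100$ ($a{\left(G \right)} = \left(-10\right)^{2} = 100$)
$a{\left(m{\left(-5 \right)} \right)} \left(-1432\right) = 100 \left(-1432\right) = -143200$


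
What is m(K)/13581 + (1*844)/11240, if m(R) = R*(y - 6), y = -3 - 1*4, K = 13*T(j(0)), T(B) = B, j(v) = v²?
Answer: 211/2810 ≈ 0.075089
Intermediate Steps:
K = 0 (K = 13*0² = 13*0 = 0)
y = -7 (y = -3 - 4 = -7)
m(R) = -13*R (m(R) = R*(-7 - 6) = R*(-13) = -13*R)
m(K)/13581 + (1*844)/11240 = -13*0/13581 + (1*844)/11240 = 0*(1/13581) + 844*(1/11240) = 0 + 211/2810 = 211/2810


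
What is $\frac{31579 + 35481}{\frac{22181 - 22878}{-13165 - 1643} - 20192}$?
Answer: $- \frac{993024480}{299002439} \approx -3.3211$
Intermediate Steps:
$\frac{31579 + 35481}{\frac{22181 - 22878}{-13165 - 1643} - 20192} = \frac{67060}{- \frac{697}{-14808} - 20192} = \frac{67060}{\left(-697\right) \left(- \frac{1}{14808}\right) - 20192} = \frac{67060}{\frac{697}{14808} - 20192} = \frac{67060}{- \frac{299002439}{14808}} = 67060 \left(- \frac{14808}{299002439}\right) = - \frac{993024480}{299002439}$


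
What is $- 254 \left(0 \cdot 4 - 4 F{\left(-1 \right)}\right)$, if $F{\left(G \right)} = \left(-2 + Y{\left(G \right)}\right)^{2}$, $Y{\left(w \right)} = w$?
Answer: $9144$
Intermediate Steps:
$F{\left(G \right)} = \left(-2 + G\right)^{2}$
$- 254 \left(0 \cdot 4 - 4 F{\left(-1 \right)}\right) = - 254 \left(0 \cdot 4 - 4 \left(-2 - 1\right)^{2}\right) = - 254 \left(0 - 4 \left(-3\right)^{2}\right) = - 254 \left(0 - 36\right) = \left(-254\right) \left(-36\right) = 9144$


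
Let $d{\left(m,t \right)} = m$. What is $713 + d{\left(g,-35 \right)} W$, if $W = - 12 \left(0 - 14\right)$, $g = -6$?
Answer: $-295$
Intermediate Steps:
$W = 168$ ($W = \left(-12\right) \left(-14\right) = 168$)
$713 + d{\left(g,-35 \right)} W = 713 - 1008 = -295$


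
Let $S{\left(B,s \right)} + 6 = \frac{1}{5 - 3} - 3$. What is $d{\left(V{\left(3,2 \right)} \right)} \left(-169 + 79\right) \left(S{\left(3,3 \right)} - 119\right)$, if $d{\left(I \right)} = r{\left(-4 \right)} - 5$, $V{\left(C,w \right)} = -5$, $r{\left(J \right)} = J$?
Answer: $-103275$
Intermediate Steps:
$S{\left(B,s \right)} = - \frac{17}{2}$ ($S{\left(B,s \right)} = -6 + \left(\frac{1}{5 - 3} - 3\right) = -6 - \left(3 - \frac{1}{2}\right) = -6 + \left(\frac{1}{2} - 3\right) = -6 - \frac{5}{2} = - \frac{17}{2}$)
$d{\left(I \right)} = -9$ ($d{\left(I \right)} = -4 - 5 = -9$)
$d{\left(V{\left(3,2 \right)} \right)} \left(-169 + 79\right) \left(S{\left(3,3 \right)} - 119\right) = - 9 \left(-169 + 79\right) \left(- \frac{17}{2} - 119\right) = - 9 \left(\left(-90\right) \left(- \frac{255}{2}\right)\right) = \left(-9\right) 11475 = -103275$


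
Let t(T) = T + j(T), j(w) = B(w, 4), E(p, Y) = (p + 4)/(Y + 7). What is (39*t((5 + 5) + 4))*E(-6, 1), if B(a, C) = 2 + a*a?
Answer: -2067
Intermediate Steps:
E(p, Y) = (4 + p)/(7 + Y)
B(a, C) = 2 + a²
j(w) = 2 + w²
t(T) = 2 + T + T² (t(T) = T + (2 + T²) = 2 + T + T²)
(39*t((5 + 5) + 4))*E(-6, 1) = (39*(2 + ((5 + 5) + 4) + ((5 + 5) + 4)²))*((4 - 6)/(7 + 1)) = (39*(2 + (10 + 4) + (10 + 4)²))*(-2/8) = (39*(2 + 14 + 14²))*((⅛)*(-2)) = (39*(2 + 14 + 196))*(-¼) = (39*212)*(-¼) = 8268*(-¼) = -2067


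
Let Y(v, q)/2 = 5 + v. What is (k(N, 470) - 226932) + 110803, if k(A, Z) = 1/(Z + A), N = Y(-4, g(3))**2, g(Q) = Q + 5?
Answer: -55045145/474 ≈ -1.1613e+5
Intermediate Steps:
g(Q) = 5 + Q
Y(v, q) = 10 + 2*v (Y(v, q) = 2*(5 + v) = 10 + 2*v)
N = 4 (N = (10 + 2*(-4))**2 = (10 - 8)**2 = 2**2 = 4)
k(A, Z) = 1/(A + Z)
(k(N, 470) - 226932) + 110803 = (1/(4 + 470) - 226932) + 110803 = (1/474 - 226932) + 110803 = -107565767/474 + 110803 = -55045145/474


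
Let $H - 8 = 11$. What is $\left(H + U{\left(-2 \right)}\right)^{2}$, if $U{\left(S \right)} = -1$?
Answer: $324$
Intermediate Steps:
$H = 19$ ($H = 8 + 11 = 19$)
$\left(H + U{\left(-2 \right)}\right)^{2} = \left(19 - 1\right)^{2} = 18^{2} = 324$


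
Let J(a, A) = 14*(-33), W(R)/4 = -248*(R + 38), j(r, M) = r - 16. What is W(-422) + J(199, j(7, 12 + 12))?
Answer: 380466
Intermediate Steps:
j(r, M) = -16 + r
W(R) = -37696 - 992*R (W(R) = 4*(-248*(R + 38)) = 4*(-248*(38 + R)) = 4*(-9424 - 248*R) = -37696 - 992*R)
J(a, A) = -462
W(-422) + J(199, j(7, 12 + 12)) = (-37696 - 992*(-422)) - 462 = (-37696 + 418624) - 462 = 380928 - 462 = 380466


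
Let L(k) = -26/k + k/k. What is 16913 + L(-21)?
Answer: 355220/21 ≈ 16915.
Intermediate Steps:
L(k) = 1 - 26/k (L(k) = -26/k + 1 = 1 - 26/k)
16913 + L(-21) = 16913 + (-26 - 21)/(-21) = 16913 - 1/21*(-47) = 16913 + 47/21 = 355220/21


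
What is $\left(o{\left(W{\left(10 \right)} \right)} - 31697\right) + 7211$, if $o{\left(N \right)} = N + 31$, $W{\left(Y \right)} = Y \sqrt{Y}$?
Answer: $-24455 + 10 \sqrt{10} \approx -24423.0$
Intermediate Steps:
$W{\left(Y \right)} = Y^{\frac{3}{2}}$
$o{\left(N \right)} = 31 + N$
$\left(o{\left(W{\left(10 \right)} \right)} - 31697\right) + 7211 = \left(\left(31 + 10^{\frac{3}{2}}\right) - 31697\right) + 7211 = \left(\left(31 + 10 \sqrt{10}\right) - 31697\right) + 7211 = \left(-31666 + 10 \sqrt{10}\right) + 7211 = -24455 + 10 \sqrt{10}$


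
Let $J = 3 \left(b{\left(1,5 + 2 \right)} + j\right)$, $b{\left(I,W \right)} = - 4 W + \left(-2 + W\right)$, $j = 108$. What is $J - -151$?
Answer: $406$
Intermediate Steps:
$b{\left(I,W \right)} = -2 - 3 W$
$J = 255$ ($J = 3 \left(\left(-2 - 3 \left(5 + 2\right)\right) + 108\right) = 3 \left(\left(-2 - 21\right) + 108\right) = 3 \left(-23 + 108\right) = 3 \cdot 85 = 255$)
$J - -151 = 255 - -151 = 255 + 151 = 406$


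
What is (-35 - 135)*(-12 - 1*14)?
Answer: 4420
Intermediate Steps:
(-35 - 135)*(-12 - 1*14) = -170*(-12 - 14) = -170*(-26) = 4420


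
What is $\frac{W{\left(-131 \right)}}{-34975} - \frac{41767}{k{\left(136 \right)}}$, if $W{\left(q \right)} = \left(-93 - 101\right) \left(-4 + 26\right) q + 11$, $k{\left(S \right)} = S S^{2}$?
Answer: $- \frac{1407900044089}{87978073600} \approx -16.003$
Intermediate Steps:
$k{\left(S \right)} = S^{3}$
$W{\left(q \right)} = 11 - 4268 q$ ($W{\left(q \right)} = \left(-194\right) 22 q + 11 = - 4268 q + 11 = 11 - 4268 q$)
$\frac{W{\left(-131 \right)}}{-34975} - \frac{41767}{k{\left(136 \right)}} = \frac{11 - -559108}{-34975} - \frac{41767}{136^{3}} = \left(11 + 559108\right) \left(- \frac{1}{34975}\right) - \frac{41767}{2515456} = 559119 \left(- \frac{1}{34975}\right) - \frac{41767}{2515456} = - \frac{559119}{34975} - \frac{41767}{2515456} = - \frac{1407900044089}{87978073600}$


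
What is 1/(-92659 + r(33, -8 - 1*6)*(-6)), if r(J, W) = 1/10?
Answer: -5/463298 ≈ -1.0792e-5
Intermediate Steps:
r(J, W) = ⅒
1/(-92659 + r(33, -8 - 1*6)*(-6)) = 1/(-92659 + (⅒)*(-6)) = 1/(-92659 - ⅗) = 1/(-463298/5) = -5/463298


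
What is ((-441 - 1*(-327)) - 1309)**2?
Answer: 2024929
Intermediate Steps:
((-441 - 1*(-327)) - 1309)**2 = ((-441 + 327) - 1309)**2 = (-114 - 1309)**2 = (-1423)**2 = 2024929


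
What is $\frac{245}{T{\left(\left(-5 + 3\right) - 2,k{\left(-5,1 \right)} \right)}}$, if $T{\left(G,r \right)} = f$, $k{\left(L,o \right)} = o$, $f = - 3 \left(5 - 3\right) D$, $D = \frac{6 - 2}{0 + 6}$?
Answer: $- \frac{245}{4} \approx -61.25$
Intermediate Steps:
$D = \frac{2}{3}$ ($D = \frac{4}{6} = 4 \cdot \frac{1}{6} = \frac{2}{3} \approx 0.66667$)
$f = -4$ ($f = - 3 \left(5 - 3\right) \frac{2}{3} = \left(-3\right) 2 \cdot \frac{2}{3} = \left(-6\right) \frac{2}{3} = -4$)
$T{\left(G,r \right)} = -4$
$\frac{245}{T{\left(\left(-5 + 3\right) - 2,k{\left(-5,1 \right)} \right)}} = \frac{245}{-4} = 245 \left(- \frac{1}{4}\right) = - \frac{245}{4}$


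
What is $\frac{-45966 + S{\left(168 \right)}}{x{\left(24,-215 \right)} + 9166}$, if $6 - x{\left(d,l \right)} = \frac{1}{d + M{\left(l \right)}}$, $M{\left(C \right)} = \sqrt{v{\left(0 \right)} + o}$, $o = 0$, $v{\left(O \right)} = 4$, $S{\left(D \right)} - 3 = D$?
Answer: $- \frac{1190670}{238471} \approx -4.9929$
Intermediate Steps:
$S{\left(D \right)} = 3 + D$
$M{\left(C \right)} = 2$ ($M{\left(C \right)} = \sqrt{4 + 0} = \sqrt{4} = 2$)
$x{\left(d,l \right)} = 6 - \frac{1}{2 + d}$ ($x{\left(d,l \right)} = 6 - \frac{1}{d + 2} = 6 - \frac{1}{2 + d}$)
$\frac{-45966 + S{\left(168 \right)}}{x{\left(24,-215 \right)} + 9166} = \frac{-45966 + \left(3 + 168\right)}{\frac{11 + 6 \cdot 24}{2 + 24} + 9166} = \frac{-45966 + 171}{\frac{11 + 144}{26} + 9166} = - \frac{45795}{\frac{1}{26} \cdot 155 + 9166} = - \frac{45795}{\frac{155}{26} + 9166} = - \frac{45795}{\frac{238471}{26}} = \left(-45795\right) \frac{26}{238471} = - \frac{1190670}{238471}$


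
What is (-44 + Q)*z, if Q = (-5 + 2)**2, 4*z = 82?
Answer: -1435/2 ≈ -717.50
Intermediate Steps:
z = 41/2 (z = (1/4)*82 = 41/2 ≈ 20.500)
Q = 9 (Q = (-3)**2 = 9)
(-44 + Q)*z = (-44 + 9)*(41/2) = -35*41/2 = -1435/2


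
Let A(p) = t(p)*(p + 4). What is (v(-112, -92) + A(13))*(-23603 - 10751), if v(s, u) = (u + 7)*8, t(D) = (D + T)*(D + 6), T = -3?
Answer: -87602700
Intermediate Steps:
t(D) = (-3 + D)*(6 + D) (t(D) = (D - 3)*(D + 6) = (-3 + D)*(6 + D))
v(s, u) = 56 + 8*u (v(s, u) = (7 + u)*8 = 56 + 8*u)
A(p) = (4 + p)*(-18 + p² + 3*p) (A(p) = (-18 + p² + 3*p)*(p + 4) = (-18 + p² + 3*p)*(4 + p) = (4 + p)*(-18 + p² + 3*p))
(v(-112, -92) + A(13))*(-23603 - 10751) = ((56 + 8*(-92)) + (4 + 13)*(-18 + 13² + 3*13))*(-23603 - 10751) = ((56 - 736) + 17*(-18 + 169 + 39))*(-34354) = (-680 + 17*190)*(-34354) = (-680 + 3230)*(-34354) = 2550*(-34354) = -87602700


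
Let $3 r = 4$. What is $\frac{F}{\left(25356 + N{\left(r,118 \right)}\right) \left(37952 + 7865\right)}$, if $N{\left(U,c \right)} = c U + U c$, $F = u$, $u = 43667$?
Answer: $\frac{10077}{271419908} \approx 3.7127 \cdot 10^{-5}$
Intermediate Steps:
$r = \frac{4}{3}$ ($r = \frac{1}{3} \cdot 4 = \frac{4}{3} \approx 1.3333$)
$F = 43667$
$N{\left(U,c \right)} = 2 U c$ ($N{\left(U,c \right)} = U c + U c = 2 U c$)
$\frac{F}{\left(25356 + N{\left(r,118 \right)}\right) \left(37952 + 7865\right)} = \frac{43667}{\left(25356 + 2 \cdot \frac{4}{3} \cdot 118\right) \left(37952 + 7865\right)} = \frac{43667}{\left(25356 + \frac{944}{3}\right) 45817} = \frac{43667}{\frac{77012}{3} \cdot 45817} = \frac{43667}{\frac{3528458804}{3}} = 43667 \cdot \frac{3}{3528458804} = \frac{10077}{271419908}$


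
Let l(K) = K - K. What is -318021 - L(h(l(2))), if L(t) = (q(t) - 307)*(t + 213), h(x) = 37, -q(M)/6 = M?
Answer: -185771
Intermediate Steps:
l(K) = 0
q(M) = -6*M
L(t) = (-307 - 6*t)*(213 + t) (L(t) = (-6*t - 307)*(t + 213) = (-307 - 6*t)*(213 + t))
-318021 - L(h(l(2))) = -318021 - (-65391 - 1585*37 - 6*37²) = -318021 - (-65391 - 58645 - 6*1369) = -318021 - (-65391 - 58645 - 8214) = -318021 - 1*(-132250) = -318021 + 132250 = -185771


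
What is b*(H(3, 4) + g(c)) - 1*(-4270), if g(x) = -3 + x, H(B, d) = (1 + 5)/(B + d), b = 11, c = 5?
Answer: 30110/7 ≈ 4301.4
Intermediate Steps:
H(B, d) = 6/(B + d)
b*(H(3, 4) + g(c)) - 1*(-4270) = 11*(6/(3 + 4) + (-3 + 5)) - 1*(-4270) = 11*(6/7 + 2) + 4270 = 11*(20/7) + 4270 = 220/7 + 4270 = 30110/7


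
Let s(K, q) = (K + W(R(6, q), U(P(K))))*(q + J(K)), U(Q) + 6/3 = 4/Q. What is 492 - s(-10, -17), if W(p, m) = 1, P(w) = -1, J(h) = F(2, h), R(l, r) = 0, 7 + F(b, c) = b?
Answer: 294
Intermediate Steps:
F(b, c) = -7 + b
J(h) = -5 (J(h) = -7 + 2 = -5)
U(Q) = -2 + 4/Q
s(K, q) = (1 + K)*(-5 + q) (s(K, q) = (K + 1)*(q - 5) = (1 + K)*(-5 + q))
492 - s(-10, -17) = 492 - (-5 - 17 - 5*(-10) - 10*(-17)) = 492 - (-5 - 17 + 50 + 170) = 492 - 1*198 = 492 - 198 = 294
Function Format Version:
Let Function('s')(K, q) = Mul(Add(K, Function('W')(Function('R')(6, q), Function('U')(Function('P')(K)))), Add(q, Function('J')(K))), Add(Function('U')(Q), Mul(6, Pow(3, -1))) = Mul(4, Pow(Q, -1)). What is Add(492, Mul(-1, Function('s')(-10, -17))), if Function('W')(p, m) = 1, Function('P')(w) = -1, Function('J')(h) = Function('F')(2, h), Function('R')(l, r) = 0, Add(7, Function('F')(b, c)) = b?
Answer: 294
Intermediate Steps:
Function('F')(b, c) = Add(-7, b)
Function('J')(h) = -5 (Function('J')(h) = Add(-7, 2) = -5)
Function('U')(Q) = Add(-2, Mul(4, Pow(Q, -1)))
Function('s')(K, q) = Mul(Add(1, K), Add(-5, q)) (Function('s')(K, q) = Mul(Add(K, 1), Add(q, -5)) = Mul(Add(1, K), Add(-5, q)))
Add(492, Mul(-1, Function('s')(-10, -17))) = Add(492, Mul(-1, Add(-5, -17, Mul(-5, -10), Mul(-10, -17)))) = Add(492, Mul(-1, Add(-5, -17, 50, 170))) = Add(492, Mul(-1, 198)) = Add(492, -198) = 294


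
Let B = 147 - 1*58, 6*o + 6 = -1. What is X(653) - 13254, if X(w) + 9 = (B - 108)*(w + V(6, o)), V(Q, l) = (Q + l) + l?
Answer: -77219/3 ≈ -25740.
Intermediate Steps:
o = -7/6 (o = -1 + (⅙)*(-1) = -1 - ⅙ = -7/6 ≈ -1.1667)
B = 89 (B = 147 - 58 = 89)
V(Q, l) = Q + 2*l
X(w) = -236/3 - 19*w (X(w) = -9 + (89 - 108)*(w + (6 + 2*(-7/6))) = -9 - 19*(w + (6 - 7/3)) = -9 - 19*(w + 11/3) = -9 - 19*(11/3 + w) = -9 + (-209/3 - 19*w) = -236/3 - 19*w)
X(653) - 13254 = (-236/3 - 19*653) - 13254 = (-236/3 - 12407) - 13254 = -37457/3 - 13254 = -77219/3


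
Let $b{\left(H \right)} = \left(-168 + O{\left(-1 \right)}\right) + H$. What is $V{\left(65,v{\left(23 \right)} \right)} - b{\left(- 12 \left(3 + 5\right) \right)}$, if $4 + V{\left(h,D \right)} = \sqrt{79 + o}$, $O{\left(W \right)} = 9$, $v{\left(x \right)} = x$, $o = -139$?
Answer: $251 + 2 i \sqrt{15} \approx 251.0 + 7.746 i$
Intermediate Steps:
$b{\left(H \right)} = -159 + H$ ($b{\left(H \right)} = \left(-168 + 9\right) + H = -159 + H$)
$V{\left(h,D \right)} = -4 + 2 i \sqrt{15}$ ($V{\left(h,D \right)} = -4 + \sqrt{79 - 139} = -4 + \sqrt{-60} = -4 + 2 i \sqrt{15}$)
$V{\left(65,v{\left(23 \right)} \right)} - b{\left(- 12 \left(3 + 5\right) \right)} = \left(-4 + 2 i \sqrt{15}\right) - \left(-159 - 12 \left(3 + 5\right)\right) = \left(-4 + 2 i \sqrt{15}\right) - \left(-159 - 96\right) = \left(-4 + 2 i \sqrt{15}\right) - -255 = \left(-4 + 2 i \sqrt{15}\right) + 255 = 251 + 2 i \sqrt{15}$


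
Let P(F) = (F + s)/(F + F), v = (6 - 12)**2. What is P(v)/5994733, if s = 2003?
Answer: 2039/431620776 ≈ 4.7241e-6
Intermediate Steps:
v = 36 (v = (-6)**2 = 36)
P(F) = (2003 + F)/(2*F) (P(F) = (F + 2003)/(F + F) = (2003 + F)/((2*F)) = (2003 + F)*(1/(2*F)) = (2003 + F)/(2*F))
P(v)/5994733 = ((1/2)*(2003 + 36)/36)/5994733 = ((1/2)*(1/36)*2039)*(1/5994733) = (2039/72)*(1/5994733) = 2039/431620776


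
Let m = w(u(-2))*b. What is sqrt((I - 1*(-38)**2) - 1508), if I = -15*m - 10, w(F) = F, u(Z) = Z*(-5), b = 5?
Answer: 8*I*sqrt(58) ≈ 60.926*I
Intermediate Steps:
u(Z) = -5*Z
m = 50 (m = -5*(-2)*5 = 10*5 = 50)
I = -760 (I = -15*50 - 10 = -750 - 10 = -760)
sqrt((I - 1*(-38)**2) - 1508) = sqrt((-760 - 1*(-38)**2) - 1508) = sqrt((-760 - 1*1444) - 1508) = sqrt((-760 - 1444) - 1508) = sqrt(-2204 - 1508) = sqrt(-3712) = 8*I*sqrt(58)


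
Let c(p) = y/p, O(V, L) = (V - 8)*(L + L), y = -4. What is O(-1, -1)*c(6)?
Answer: -12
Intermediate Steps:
O(V, L) = 2*L*(-8 + V) (O(V, L) = (-8 + V)*(2*L) = 2*L*(-8 + V))
c(p) = -4/p
O(-1, -1)*c(6) = (2*(-1)*(-8 - 1))*(-4/6) = (2*(-1)*(-9))*(-4*⅙) = 18*(-⅔) = -12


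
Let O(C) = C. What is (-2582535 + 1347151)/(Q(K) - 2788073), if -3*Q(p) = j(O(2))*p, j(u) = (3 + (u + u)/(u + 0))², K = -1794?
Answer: 1235384/2773123 ≈ 0.44548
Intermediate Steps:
j(u) = 25 (j(u) = (3 + (2*u)/u)² = (3 + 2)² = 5² = 25)
Q(p) = -25*p/3
(-2582535 + 1347151)/(Q(K) - 2788073) = (-2582535 + 1347151)/(-25/3*(-1794) - 2788073) = -1235384/(14950 - 2788073) = -1235384/(-2773123) = -1235384*(-1/2773123) = 1235384/2773123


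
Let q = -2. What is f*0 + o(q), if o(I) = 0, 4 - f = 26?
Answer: 0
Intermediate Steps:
f = -22 (f = 4 - 1*26 = 4 - 26 = -22)
f*0 + o(q) = -22*0 + 0 = 0 + 0 = 0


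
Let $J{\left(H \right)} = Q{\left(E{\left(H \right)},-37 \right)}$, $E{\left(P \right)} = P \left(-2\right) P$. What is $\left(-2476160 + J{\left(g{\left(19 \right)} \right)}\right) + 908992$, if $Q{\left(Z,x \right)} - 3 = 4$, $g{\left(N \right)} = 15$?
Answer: $-1567161$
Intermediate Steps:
$E{\left(P \right)} = - 2 P^{2}$ ($E{\left(P \right)} = - 2 P P = - 2 P^{2}$)
$Q{\left(Z,x \right)} = 7$ ($Q{\left(Z,x \right)} = 3 + 4 = 7$)
$J{\left(H \right)} = 7$
$\left(-2476160 + J{\left(g{\left(19 \right)} \right)}\right) + 908992 = \left(-2476160 + 7\right) + 908992 = -2476153 + 908992 = -1567161$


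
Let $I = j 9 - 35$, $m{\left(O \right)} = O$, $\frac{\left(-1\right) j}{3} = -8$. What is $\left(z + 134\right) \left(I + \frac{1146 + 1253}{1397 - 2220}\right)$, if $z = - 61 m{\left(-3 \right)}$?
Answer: $\frac{46460788}{823} \approx 56453.0$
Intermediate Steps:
$j = 24$ ($j = \left(-3\right) \left(-8\right) = 24$)
$I = 181$ ($I = 24 \cdot 9 - 35 = 216 - 35 = 181$)
$z = 183$ ($z = \left(-61\right) \left(-3\right) = 183$)
$\left(z + 134\right) \left(I + \frac{1146 + 1253}{1397 - 2220}\right) = \left(183 + 134\right) \left(181 + \frac{1146 + 1253}{1397 - 2220}\right) = 317 \left(181 + \frac{2399}{-823}\right) = 317 \left(181 + 2399 \left(- \frac{1}{823}\right)\right) = 317 \left(181 - \frac{2399}{823}\right) = 317 \cdot \frac{146564}{823} = \frac{46460788}{823}$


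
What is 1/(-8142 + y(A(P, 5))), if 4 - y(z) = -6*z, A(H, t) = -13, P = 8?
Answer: -1/8216 ≈ -0.00012171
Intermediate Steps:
y(z) = 4 + 6*z (y(z) = 4 - (-6)*z = 4 + 6*z)
1/(-8142 + y(A(P, 5))) = 1/(-8142 + (4 + 6*(-13))) = 1/(-8142 + (4 - 78)) = 1/(-8142 - 74) = 1/(-8216) = -1/8216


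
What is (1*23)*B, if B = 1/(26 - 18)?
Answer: 23/8 ≈ 2.8750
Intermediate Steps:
B = ⅛ (B = 1/8 = ⅛ ≈ 0.12500)
(1*23)*B = (1*23)*(⅛) = 23*(⅛) = 23/8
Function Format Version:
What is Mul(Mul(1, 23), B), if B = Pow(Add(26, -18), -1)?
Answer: Rational(23, 8) ≈ 2.8750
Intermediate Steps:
B = Rational(1, 8) (B = Pow(8, -1) = Rational(1, 8) ≈ 0.12500)
Mul(Mul(1, 23), B) = Mul(Mul(1, 23), Rational(1, 8)) = Mul(23, Rational(1, 8)) = Rational(23, 8)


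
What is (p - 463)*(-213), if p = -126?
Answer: 125457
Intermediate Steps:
(p - 463)*(-213) = (-126 - 463)*(-213) = -589*(-213) = 125457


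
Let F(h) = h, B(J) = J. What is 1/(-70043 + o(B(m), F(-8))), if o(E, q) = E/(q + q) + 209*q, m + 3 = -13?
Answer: -1/71714 ≈ -1.3944e-5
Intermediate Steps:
m = -16 (m = -3 - 13 = -16)
o(E, q) = 209*q + E/(2*q) (o(E, q) = E/((2*q)) + 209*q = (1/(2*q))*E + 209*q = E/(2*q) + 209*q = 209*q + E/(2*q))
1/(-70043 + o(B(m), F(-8))) = 1/(-70043 + (209*(-8) + (½)*(-16)/(-8))) = 1/(-70043 + (-1672 + (½)*(-16)*(-⅛))) = 1/(-70043 + (-1672 + 1)) = 1/(-70043 - 1671) = 1/(-71714) = -1/71714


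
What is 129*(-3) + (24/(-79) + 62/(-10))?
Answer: -155434/395 ≈ -393.50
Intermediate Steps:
129*(-3) + (24/(-79) + 62/(-10)) = -387 + (24*(-1/79) + 62*(-⅒)) = -387 + (-24/79 - 31/5) = -387 - 2569/395 = -155434/395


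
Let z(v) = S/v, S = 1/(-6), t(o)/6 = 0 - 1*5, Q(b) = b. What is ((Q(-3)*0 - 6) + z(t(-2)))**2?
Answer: 1164241/32400 ≈ 35.933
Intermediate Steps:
t(o) = -30 (t(o) = 6*(0 - 1*5) = 6*(0 - 5) = 6*(-5) = -30)
S = -1/6 ≈ -0.16667
z(v) = -1/(6*v)
((Q(-3)*0 - 6) + z(t(-2)))**2 = ((-3*0 - 6) - 1/6/(-30))**2 = ((0 - 6) - 1/6*(-1/30))**2 = (-6 + 1/180)**2 = (-1079/180)**2 = 1164241/32400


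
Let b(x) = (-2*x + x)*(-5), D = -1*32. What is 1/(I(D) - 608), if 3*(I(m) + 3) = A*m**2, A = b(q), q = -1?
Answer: -3/6953 ≈ -0.00043147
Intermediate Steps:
D = -32
b(x) = 5*x (b(x) = -x*(-5) = 5*x)
A = -5 (A = 5*(-1) = -5)
I(m) = -3 - 5*m**2/3 (I(m) = -3 + (-5*m**2)/3 = -3 - 5*m**2/3)
1/(I(D) - 608) = 1/((-3 - 5/3*(-32)**2) - 608) = 1/((-3 - 5/3*1024) - 608) = 1/((-3 - 5120/3) - 608) = 1/(-5129/3 - 608) = 1/(-6953/3) = -3/6953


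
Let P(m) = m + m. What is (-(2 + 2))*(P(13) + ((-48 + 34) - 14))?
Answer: 8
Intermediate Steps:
P(m) = 2*m
(-(2 + 2))*(P(13) + ((-48 + 34) - 14)) = (-(2 + 2))*(2*13 + ((-48 + 34) - 14)) = (-1*4)*(26 + (-14 - 14)) = -4*(26 - 28) = -4*(-2) = 8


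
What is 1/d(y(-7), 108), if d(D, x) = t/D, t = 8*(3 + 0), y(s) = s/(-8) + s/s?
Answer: 5/64 ≈ 0.078125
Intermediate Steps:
y(s) = 1 - s/8 (y(s) = s*(-⅛) + 1 = -s/8 + 1 = 1 - s/8)
t = 24 (t = 8*3 = 24)
d(D, x) = 24/D
1/d(y(-7), 108) = 1/(24/(1 - ⅛*(-7))) = 1/(24/(1 + 7/8)) = 1/(24/(15/8)) = 1/(24*(8/15)) = 1/(64/5) = 5/64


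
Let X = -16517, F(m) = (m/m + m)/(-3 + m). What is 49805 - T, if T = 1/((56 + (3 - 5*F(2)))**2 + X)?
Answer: 549897006/11041 ≈ 49805.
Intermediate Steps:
F(m) = (1 + m)/(-3 + m)
T = -1/11041 (T = 1/((56 + (3 - 5*(1 + 2)/(-3 + 2)))**2 - 16517) = 1/((56 + (3 - 5*3/(-1)))**2 - 16517) = 1/((56 + (3 - (-5)*3))**2 - 16517) = 1/((56 + (3 - 5*(-3)))**2 - 16517) = 1/((56 + (3 + 15))**2 - 16517) = 1/((56 + 18)**2 - 16517) = 1/(74**2 - 16517) = 1/(5476 - 16517) = 1/(-11041) = -1/11041 ≈ -9.0571e-5)
49805 - T = 49805 - 1*(-1/11041) = 49805 + 1/11041 = 549897006/11041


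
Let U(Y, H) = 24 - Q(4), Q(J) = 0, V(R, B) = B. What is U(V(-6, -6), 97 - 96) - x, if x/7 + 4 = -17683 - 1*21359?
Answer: 273346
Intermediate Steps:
x = -273322 (x = -28 + 7*(-17683 - 1*21359) = -28 + 7*(-17683 - 21359) = -28 + 7*(-39042) = -28 - 273294 = -273322)
U(Y, H) = 24 (U(Y, H) = 24 - 1*0 = 24 + 0 = 24)
U(V(-6, -6), 97 - 96) - x = 24 - 1*(-273322) = 24 + 273322 = 273346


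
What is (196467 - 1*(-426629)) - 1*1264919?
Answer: -641823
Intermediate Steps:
(196467 - 1*(-426629)) - 1*1264919 = (196467 + 426629) - 1264919 = 623096 - 1264919 = -641823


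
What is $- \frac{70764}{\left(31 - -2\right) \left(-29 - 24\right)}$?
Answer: $\frac{23588}{583} \approx 40.46$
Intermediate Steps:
$- \frac{70764}{\left(31 - -2\right) \left(-29 - 24\right)} = - \frac{70764}{\left(31 + 2\right) \left(-53\right)} = - \frac{70764}{33 \left(-53\right)} = - \frac{70764}{-1749} = \left(-70764\right) \left(- \frac{1}{1749}\right) = \frac{23588}{583}$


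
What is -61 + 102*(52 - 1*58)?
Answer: -673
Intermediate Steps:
-61 + 102*(52 - 1*58) = -61 + 102*(52 - 58) = -61 + 102*(-6) = -61 - 612 = -673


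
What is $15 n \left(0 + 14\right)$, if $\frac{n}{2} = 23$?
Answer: $9660$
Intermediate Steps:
$n = 46$ ($n = 2 \cdot 23 = 46$)
$15 n \left(0 + 14\right) = 15 \cdot 46 \left(0 + 14\right) = 690 \cdot 14 = 9660$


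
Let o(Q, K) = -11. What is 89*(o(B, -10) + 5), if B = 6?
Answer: -534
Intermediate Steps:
89*(o(B, -10) + 5) = 89*(-11 + 5) = 89*(-6) = -534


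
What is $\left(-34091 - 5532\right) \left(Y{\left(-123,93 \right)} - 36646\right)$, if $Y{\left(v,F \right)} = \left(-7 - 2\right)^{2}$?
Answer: $1448814995$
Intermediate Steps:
$Y{\left(v,F \right)} = 81$ ($Y{\left(v,F \right)} = \left(-9\right)^{2} = 81$)
$\left(-34091 - 5532\right) \left(Y{\left(-123,93 \right)} - 36646\right) = \left(-34091 - 5532\right) \left(81 - 36646\right) = \left(-39623\right) \left(-36565\right) = 1448814995$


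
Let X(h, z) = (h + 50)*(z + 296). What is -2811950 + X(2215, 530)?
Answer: -941060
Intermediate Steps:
X(h, z) = (50 + h)*(296 + z)
-2811950 + X(2215, 530) = -2811950 + (14800 + 50*530 + 296*2215 + 2215*530) = -2811950 + (14800 + 26500 + 655640 + 1173950) = -2811950 + 1870890 = -941060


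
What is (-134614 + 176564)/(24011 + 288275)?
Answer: 20975/156143 ≈ 0.13433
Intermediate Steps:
(-134614 + 176564)/(24011 + 288275) = 41950/312286 = 41950*(1/312286) = 20975/156143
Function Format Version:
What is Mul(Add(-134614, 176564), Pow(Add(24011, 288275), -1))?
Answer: Rational(20975, 156143) ≈ 0.13433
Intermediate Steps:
Mul(Add(-134614, 176564), Pow(Add(24011, 288275), -1)) = Mul(41950, Pow(312286, -1)) = Mul(41950, Rational(1, 312286)) = Rational(20975, 156143)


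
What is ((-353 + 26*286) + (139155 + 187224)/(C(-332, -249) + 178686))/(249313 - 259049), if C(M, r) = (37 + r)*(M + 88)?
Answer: -1632348741/2243310704 ≈ -0.72765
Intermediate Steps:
C(M, r) = (37 + r)*(88 + M)
((-353 + 26*286) + (139155 + 187224)/(C(-332, -249) + 178686))/(249313 - 259049) = ((-353 + 26*286) + (139155 + 187224)/((3256 + 37*(-332) + 88*(-249) - 332*(-249)) + 178686))/(249313 - 259049) = ((-353 + 7436) + 326379/((3256 - 12284 - 21912 + 82668) + 178686))/(-9736) = (7083 + 326379/(51728 + 178686))*(-1/9736) = (7083 + 326379/230414)*(-1/9736) = (1632348741/230414)*(-1/9736) = -1632348741/2243310704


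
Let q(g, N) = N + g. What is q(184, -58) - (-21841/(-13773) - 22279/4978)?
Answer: 8836935413/68561994 ≈ 128.89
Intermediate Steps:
q(184, -58) - (-21841/(-13773) - 22279/4978) = (-58 + 184) - (-21841/(-13773) - 22279/4978) = 126 - (-21841*(-1/13773) - 22279*1/4978) = 126 - (21841/13773 - 22279/4978) = 126 - 1*(-198124169/68561994) = 126 + 198124169/68561994 = 8836935413/68561994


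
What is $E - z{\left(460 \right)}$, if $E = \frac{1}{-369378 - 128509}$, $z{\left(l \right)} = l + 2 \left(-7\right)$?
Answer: $- \frac{222057603}{497887} \approx -446.0$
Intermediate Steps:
$z{\left(l \right)} = -14 + l$ ($z{\left(l \right)} = l - 14 = -14 + l$)
$E = - \frac{1}{497887}$ ($E = \frac{1}{-497887} = - \frac{1}{497887} \approx -2.0085 \cdot 10^{-6}$)
$E - z{\left(460 \right)} = - \frac{1}{497887} - \left(-14 + 460\right) = - \frac{1}{497887} - 446 = - \frac{222057603}{497887}$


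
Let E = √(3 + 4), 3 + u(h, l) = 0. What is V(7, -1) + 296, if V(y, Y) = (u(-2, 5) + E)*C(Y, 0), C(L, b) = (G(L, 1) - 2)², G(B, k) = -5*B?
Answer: 269 + 9*√7 ≈ 292.81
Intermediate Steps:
C(L, b) = (-2 - 5*L)² (C(L, b) = (-5*L - 2)² = (-2 - 5*L)²)
u(h, l) = -3 (u(h, l) = -3 + 0 = -3)
E = √7 ≈ 2.6458
V(y, Y) = (2 + 5*Y)²*(-3 + √7) (V(y, Y) = (-3 + √7)*(2 + 5*Y)² = (2 + 5*Y)²*(-3 + √7))
V(7, -1) + 296 = (2 + 5*(-1))²*(-3 + √7) + 296 = (2 - 5)²*(-3 + √7) + 296 = (-3)²*(-3 + √7) + 296 = 9*(-3 + √7) + 296 = (-27 + 9*√7) + 296 = 269 + 9*√7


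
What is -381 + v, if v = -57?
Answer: -438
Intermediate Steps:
-381 + v = -381 - 57 = -438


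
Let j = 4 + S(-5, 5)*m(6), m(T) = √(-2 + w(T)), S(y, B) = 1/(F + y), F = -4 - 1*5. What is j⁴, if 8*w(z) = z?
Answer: (112 - I*√5)⁴/614656 ≈ 255.39 - 20.436*I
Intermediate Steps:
w(z) = z/8
F = -9 (F = -4 - 5 = -9)
S(y, B) = 1/(-9 + y)
m(T) = √(-2 + T/8)
j = 4 - I*√5/28 (j = 4 + (√(-32 + 2*6)/4)/(-9 - 5) = 4 + (√(-32 + 12)/4)/(-14) = 4 - √(-20)/56 = 4 - 2*I*√5/56 = 4 - I*√5/28 ≈ 4.0 - 0.07986*I)
j⁴ = (4 - I*√5/28)⁴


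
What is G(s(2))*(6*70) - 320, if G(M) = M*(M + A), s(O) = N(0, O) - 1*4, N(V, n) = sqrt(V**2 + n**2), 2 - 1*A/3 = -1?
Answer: -6200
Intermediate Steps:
A = 9 (A = 6 - 3*(-1) = 6 + 3 = 9)
s(O) = -4 + sqrt(O**2) (s(O) = sqrt(0**2 + O**2) - 1*4 = sqrt(0 + O**2) - 4 = sqrt(O**2) - 4 = -4 + sqrt(O**2))
G(M) = M*(9 + M) (G(M) = M*(M + 9) = M*(9 + M))
G(s(2))*(6*70) - 320 = ((-4 + sqrt(2**2))*(9 + (-4 + sqrt(2**2))))*(6*70) - 320 = ((-4 + sqrt(4))*(9 + (-4 + sqrt(4))))*420 - 320 = ((-4 + 2)*(9 + (-4 + 2)))*420 - 320 = -2*(9 - 2)*420 - 320 = -2*7*420 - 320 = -14*420 - 320 = -5880 - 320 = -6200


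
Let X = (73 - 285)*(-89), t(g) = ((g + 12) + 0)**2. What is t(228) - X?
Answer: 38732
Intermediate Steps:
t(g) = (12 + g)**2 (t(g) = ((12 + g) + 0)**2 = (12 + g)**2)
X = 18868 (X = -212*(-89) = 18868)
t(228) - X = (12 + 228)**2 - 1*18868 = 240**2 - 18868 = 57600 - 18868 = 38732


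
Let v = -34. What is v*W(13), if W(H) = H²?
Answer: -5746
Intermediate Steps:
v*W(13) = -34*13² = -34*169 = -5746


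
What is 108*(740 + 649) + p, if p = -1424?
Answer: 148588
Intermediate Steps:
108*(740 + 649) + p = 108*(740 + 649) - 1424 = 108*1389 - 1424 = 150012 - 1424 = 148588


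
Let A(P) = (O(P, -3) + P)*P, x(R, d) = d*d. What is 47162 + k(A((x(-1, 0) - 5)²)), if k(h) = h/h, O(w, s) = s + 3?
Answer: 47163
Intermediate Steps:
O(w, s) = 3 + s
x(R, d) = d²
A(P) = P² (A(P) = ((3 - 3) + P)*P = (0 + P)*P = P*P = P²)
k(h) = 1
47162 + k(A((x(-1, 0) - 5)²)) = 47162 + 1 = 47163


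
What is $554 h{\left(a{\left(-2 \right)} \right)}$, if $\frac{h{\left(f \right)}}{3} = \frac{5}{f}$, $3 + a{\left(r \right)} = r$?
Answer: $-1662$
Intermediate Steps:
$a{\left(r \right)} = -3 + r$
$h{\left(f \right)} = \frac{15}{f}$ ($h{\left(f \right)} = 3 \frac{5}{f} = \frac{15}{f}$)
$554 h{\left(a{\left(-2 \right)} \right)} = 554 \frac{15}{-3 - 2} = 554 \frac{15}{-5} = 554 \cdot 15 \left(- \frac{1}{5}\right) = 554 \left(-3\right) = -1662$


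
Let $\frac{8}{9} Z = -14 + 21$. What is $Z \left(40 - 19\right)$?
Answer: $\frac{1323}{8} \approx 165.38$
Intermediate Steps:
$Z = \frac{63}{8}$ ($Z = \frac{9 \left(-14 + 21\right)}{8} = \frac{9}{8} \cdot 7 = \frac{63}{8} \approx 7.875$)
$Z \left(40 - 19\right) = \frac{63 \left(40 - 19\right)}{8} = \frac{63}{8} \cdot 21 = \frac{1323}{8}$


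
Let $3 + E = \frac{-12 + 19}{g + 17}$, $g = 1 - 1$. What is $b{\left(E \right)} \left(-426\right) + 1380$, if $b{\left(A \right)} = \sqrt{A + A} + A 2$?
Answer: $\frac{60948}{17} - \frac{852 i \sqrt{374}}{17} \approx 3585.2 - 969.23 i$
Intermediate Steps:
$g = 0$ ($g = 1 - 1 = 0$)
$E = - \frac{44}{17}$ ($E = -3 + \frac{-12 + 19}{0 + 17} = -3 + \frac{7}{17} = - \frac{44}{17} \approx -2.5882$)
$b{\left(A \right)} = 2 A + \sqrt{2} \sqrt{A}$ ($b{\left(A \right)} = \sqrt{2 A} + 2 A = \sqrt{2} \sqrt{A} + 2 A = 2 A + \sqrt{2} \sqrt{A}$)
$b{\left(E \right)} \left(-426\right) + 1380 = \left(2 \left(- \frac{44}{17}\right) + \sqrt{2} \sqrt{- \frac{44}{17}}\right) \left(-426\right) + 1380 = \left(- \frac{88}{17} + \sqrt{2} \frac{2 i \sqrt{187}}{17}\right) \left(-426\right) + 1380 = \left(- \frac{88}{17} + \frac{2 i \sqrt{374}}{17}\right) \left(-426\right) + 1380 = \left(\frac{37488}{17} - \frac{852 i \sqrt{374}}{17}\right) + 1380 = \frac{60948}{17} - \frac{852 i \sqrt{374}}{17}$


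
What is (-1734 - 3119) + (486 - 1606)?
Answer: -5973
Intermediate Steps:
(-1734 - 3119) + (486 - 1606) = -4853 - 1120 = -5973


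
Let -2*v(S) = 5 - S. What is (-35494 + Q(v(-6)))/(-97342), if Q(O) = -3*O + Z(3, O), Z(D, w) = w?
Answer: 5069/13906 ≈ 0.36452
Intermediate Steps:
v(S) = -5/2 + S/2 (v(S) = -(5 - S)/2 = -5/2 + S/2)
Q(O) = -2*O (Q(O) = -3*O + O = -2*O)
(-35494 + Q(v(-6)))/(-97342) = (-35494 - 2*(-5/2 + (½)*(-6)))/(-97342) = (-35494 - 2*(-5/2 - 3))*(-1/97342) = (-35494 - 2*(-11/2))*(-1/97342) = (-35494 + 11)*(-1/97342) = -35483*(-1/97342) = 5069/13906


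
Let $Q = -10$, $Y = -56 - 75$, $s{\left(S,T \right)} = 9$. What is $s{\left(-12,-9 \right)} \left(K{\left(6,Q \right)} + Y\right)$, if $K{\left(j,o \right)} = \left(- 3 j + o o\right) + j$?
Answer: $-387$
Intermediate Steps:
$Y = -131$ ($Y = -56 - 75 = -131$)
$K{\left(j,o \right)} = o^{2} - 2 j$ ($K{\left(j,o \right)} = \left(- 3 j + o^{2}\right) + j = \left(o^{2} - 3 j\right) + j = o^{2} - 2 j$)
$s{\left(-12,-9 \right)} \left(K{\left(6,Q \right)} + Y\right) = 9 \left(\left(\left(-10\right)^{2} - 12\right) - 131\right) = 9 \left(\left(100 - 12\right) - 131\right) = 9 \left(88 - 131\right) = 9 \left(-43\right) = -387$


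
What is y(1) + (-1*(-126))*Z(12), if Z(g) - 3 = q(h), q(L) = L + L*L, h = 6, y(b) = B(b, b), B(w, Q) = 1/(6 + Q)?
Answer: 39691/7 ≈ 5670.1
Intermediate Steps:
y(b) = 1/(6 + b)
q(L) = L + L²
Z(g) = 45 (Z(g) = 3 + 6*(1 + 6) = 3 + 6*7 = 3 + 42 = 45)
y(1) + (-1*(-126))*Z(12) = 1/(6 + 1) - 1*(-126)*45 = 1/7 + 126*45 = ⅐ + 5670 = 39691/7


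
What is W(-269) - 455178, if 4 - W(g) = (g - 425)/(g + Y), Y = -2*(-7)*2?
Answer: -109697628/241 ≈ -4.5518e+5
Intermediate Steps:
Y = 28 (Y = -(-14)*2 = -1*(-28) = 28)
W(g) = 4 - (-425 + g)/(28 + g) (W(g) = 4 - (g - 425)/(g + 28) = 4 - (-425 + g)/(28 + g))
W(-269) - 455178 = 3*(179 - 269)/(28 - 269) - 455178 = 3*(-90)/(-241) - 455178 = 3*(-1/241)*(-90) - 455178 = 270/241 - 455178 = -109697628/241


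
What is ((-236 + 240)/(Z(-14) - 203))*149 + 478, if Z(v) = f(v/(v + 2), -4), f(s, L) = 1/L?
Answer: 386230/813 ≈ 475.07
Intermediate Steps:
Z(v) = -¼ (Z(v) = 1/(-4) = -¼)
((-236 + 240)/(Z(-14) - 203))*149 + 478 = ((-236 + 240)/(-¼ - 203))*149 + 478 = (4/(-813/4))*149 + 478 = (4*(-4/813))*149 + 478 = -16/813*149 + 478 = -2384/813 + 478 = 386230/813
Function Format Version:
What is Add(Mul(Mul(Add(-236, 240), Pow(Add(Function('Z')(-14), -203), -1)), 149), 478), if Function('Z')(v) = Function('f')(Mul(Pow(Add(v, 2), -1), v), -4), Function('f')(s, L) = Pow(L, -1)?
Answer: Rational(386230, 813) ≈ 475.07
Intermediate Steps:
Function('Z')(v) = Rational(-1, 4) (Function('Z')(v) = Pow(-4, -1) = Rational(-1, 4))
Add(Mul(Mul(Add(-236, 240), Pow(Add(Function('Z')(-14), -203), -1)), 149), 478) = Add(Mul(Mul(Add(-236, 240), Pow(Add(Rational(-1, 4), -203), -1)), 149), 478) = Add(Mul(Mul(4, Pow(Rational(-813, 4), -1)), 149), 478) = Add(Mul(Mul(4, Rational(-4, 813)), 149), 478) = Add(Mul(Rational(-16, 813), 149), 478) = Add(Rational(-2384, 813), 478) = Rational(386230, 813)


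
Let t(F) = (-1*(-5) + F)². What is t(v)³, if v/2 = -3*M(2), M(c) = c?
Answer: 117649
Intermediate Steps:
v = -12 (v = 2*(-3*2) = 2*(-6) = -12)
t(F) = (5 + F)²
t(v)³ = ((5 - 12)²)³ = ((-7)²)³ = 49³ = 117649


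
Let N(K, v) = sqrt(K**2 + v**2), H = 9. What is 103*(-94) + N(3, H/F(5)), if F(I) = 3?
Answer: -9682 + 3*sqrt(2) ≈ -9677.8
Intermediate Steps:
103*(-94) + N(3, H/F(5)) = 103*(-94) + sqrt(3**2 + (9/3)**2) = -9682 + sqrt(9 + (9*(1/3))**2) = -9682 + sqrt(9 + 3**2) = -9682 + sqrt(9 + 9) = -9682 + sqrt(18) = -9682 + 3*sqrt(2)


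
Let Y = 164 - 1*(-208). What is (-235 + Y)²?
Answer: 18769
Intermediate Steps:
Y = 372 (Y = 164 + 208 = 372)
(-235 + Y)² = (-235 + 372)² = 137² = 18769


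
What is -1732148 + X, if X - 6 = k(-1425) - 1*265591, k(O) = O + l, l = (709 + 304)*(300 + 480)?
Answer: -1209018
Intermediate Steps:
l = 790140 (l = 1013*780 = 790140)
k(O) = 790140 + O (k(O) = O + 790140 = 790140 + O)
X = 523130 (X = 6 + ((790140 - 1425) - 1*265591) = 6 + (788715 - 265591) = 6 + 523124 = 523130)
-1732148 + X = -1732148 + 523130 = -1209018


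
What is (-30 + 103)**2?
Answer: 5329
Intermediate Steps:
(-30 + 103)**2 = 73**2 = 5329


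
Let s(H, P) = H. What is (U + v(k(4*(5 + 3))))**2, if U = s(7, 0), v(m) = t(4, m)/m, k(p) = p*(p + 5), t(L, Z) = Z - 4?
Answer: 5602689/87616 ≈ 63.946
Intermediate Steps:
t(L, Z) = -4 + Z
k(p) = p*(5 + p)
v(m) = (-4 + m)/m
U = 7
(U + v(k(4*(5 + 3))))**2 = (7 + (-4 + (4*(5 + 3))*(5 + 4*(5 + 3)))/(((4*(5 + 3))*(5 + 4*(5 + 3)))))**2 = (7 + (-4 + (4*8)*(5 + 4*8))/(((4*8)*(5 + 4*8))))**2 = (7 + (-4 + 32*(5 + 32))/((32*(5 + 32))))**2 = (7 + (-4 + 32*37)/((32*37)))**2 = (7 + (-4 + 1184)/1184)**2 = (7 + (1/1184)*1180)**2 = (7 + 295/296)**2 = (2367/296)**2 = 5602689/87616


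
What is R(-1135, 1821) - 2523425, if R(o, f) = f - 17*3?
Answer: -2521655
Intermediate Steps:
R(o, f) = -51 + f (R(o, f) = f - 51 = -51 + f)
R(-1135, 1821) - 2523425 = (-51 + 1821) - 2523425 = 1770 - 2523425 = -2521655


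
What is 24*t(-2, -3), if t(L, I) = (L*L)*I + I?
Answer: -360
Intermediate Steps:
t(L, I) = I + I*L**2 (t(L, I) = L**2*I + I = I*L**2 + I = I + I*L**2)
24*t(-2, -3) = 24*(-3*(1 + (-2)**2)) = 24*(-3*(1 + 4)) = 24*(-3*5) = 24*(-15) = -360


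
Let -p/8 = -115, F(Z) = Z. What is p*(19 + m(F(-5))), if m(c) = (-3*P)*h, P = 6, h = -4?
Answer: 83720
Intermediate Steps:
p = 920 (p = -8*(-115) = 920)
m(c) = 72 (m(c) = -3*6*(-4) = -18*(-4) = 72)
p*(19 + m(F(-5))) = 920*(19 + 72) = 920*91 = 83720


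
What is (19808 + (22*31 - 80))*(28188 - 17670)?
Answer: 214672380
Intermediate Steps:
(19808 + (22*31 - 80))*(28188 - 17670) = (19808 + (682 - 80))*10518 = (19808 + 602)*10518 = 20410*10518 = 214672380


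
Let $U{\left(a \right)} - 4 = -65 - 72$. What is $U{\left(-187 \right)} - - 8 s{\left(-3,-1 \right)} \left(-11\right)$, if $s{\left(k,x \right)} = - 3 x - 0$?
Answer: $-397$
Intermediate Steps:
$U{\left(a \right)} = -133$ ($U{\left(a \right)} = 4 - 137 = -133$)
$s{\left(k,x \right)} = - 3 x$ ($s{\left(k,x \right)} = - 3 x + 0 = - 3 x$)
$U{\left(-187 \right)} - - 8 s{\left(-3,-1 \right)} \left(-11\right) = -133 - - 8 \left(\left(-3\right) \left(-1\right)\right) \left(-11\right) = -133 - \left(-8\right) 3 \left(-11\right) = -133 - \left(-24\right) \left(-11\right) = -133 - 264 = -397$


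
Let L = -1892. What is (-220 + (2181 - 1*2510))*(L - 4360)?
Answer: 3432348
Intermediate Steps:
(-220 + (2181 - 1*2510))*(L - 4360) = (-220 + (2181 - 1*2510))*(-1892 - 4360) = (-220 + (2181 - 2510))*(-6252) = (-220 - 329)*(-6252) = -549*(-6252) = 3432348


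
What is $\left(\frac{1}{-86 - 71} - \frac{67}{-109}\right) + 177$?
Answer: $\frac{3039411}{17113} \approx 177.61$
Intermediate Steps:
$\left(\frac{1}{-86 - 71} - \frac{67}{-109}\right) + 177 = \left(\frac{1}{-157} - - \frac{67}{109}\right) + 177 = \left(- \frac{1}{157} + \frac{67}{109}\right) + 177 = \frac{10410}{17113} + 177 = \frac{3039411}{17113}$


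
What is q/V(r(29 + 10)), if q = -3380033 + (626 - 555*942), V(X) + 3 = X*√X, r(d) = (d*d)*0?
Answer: 1300739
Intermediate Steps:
r(d) = 0 (r(d) = d²*0 = 0)
V(X) = -3 + X^(3/2) (V(X) = -3 + X*√X = -3 + X^(3/2))
q = -3902217 (q = -3380033 + (626 - 522810) = -3380033 - 522184 = -3902217)
q/V(r(29 + 10)) = -3902217/(-3 + 0^(3/2)) = -3902217/(-3 + 0) = -3902217/(-3) = -3902217*(-⅓) = 1300739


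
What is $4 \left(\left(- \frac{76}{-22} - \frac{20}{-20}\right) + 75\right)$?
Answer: $\frac{3496}{11} \approx 317.82$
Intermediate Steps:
$4 \left(\left(- \frac{76}{-22} - \frac{20}{-20}\right) + 75\right) = 4 \left(\left(\left(-76\right) \left(- \frac{1}{22}\right) - -1\right) + 75\right) = 4 \left(\left(\frac{38}{11} + 1\right) + 75\right) = 4 \left(\frac{49}{11} + 75\right) = 4 \cdot \frac{874}{11} = \frac{3496}{11}$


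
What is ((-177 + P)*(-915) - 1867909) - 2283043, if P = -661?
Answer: -3384182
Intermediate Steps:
((-177 + P)*(-915) - 1867909) - 2283043 = ((-177 - 661)*(-915) - 1867909) - 2283043 = (-838*(-915) - 1867909) - 2283043 = (766770 - 1867909) - 2283043 = -1101139 - 2283043 = -3384182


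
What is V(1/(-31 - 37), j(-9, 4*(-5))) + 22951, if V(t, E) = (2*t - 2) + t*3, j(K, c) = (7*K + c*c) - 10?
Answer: 1560527/68 ≈ 22949.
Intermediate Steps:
j(K, c) = -10 + c² + 7*K (j(K, c) = (7*K + c²) - 10 = (c² + 7*K) - 10 = -10 + c² + 7*K)
V(t, E) = -2 + 5*t (V(t, E) = (-2 + 2*t) + 3*t = -2 + 5*t)
V(1/(-31 - 37), j(-9, 4*(-5))) + 22951 = (-2 + 5/(-31 - 37)) + 22951 = (-2 + 5/(-68)) + 22951 = (-2 + 5*(-1/68)) + 22951 = (-2 - 5/68) + 22951 = -141/68 + 22951 = 1560527/68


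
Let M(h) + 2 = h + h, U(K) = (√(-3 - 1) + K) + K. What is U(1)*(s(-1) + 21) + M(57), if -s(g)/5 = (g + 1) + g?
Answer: 164 + 52*I ≈ 164.0 + 52.0*I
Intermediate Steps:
s(g) = -5 - 10*g (s(g) = -5*((g + 1) + g) = -5*((1 + g) + g) = -5*(1 + 2*g) = -5 - 10*g)
U(K) = 2*I + 2*K (U(K) = (√(-4) + K) + K = (2*I + K) + K = (K + 2*I) + K = 2*I + 2*K)
M(h) = -2 + 2*h (M(h) = -2 + (h + h) = -2 + 2*h)
U(1)*(s(-1) + 21) + M(57) = (2*I + 2*1)*((-5 - 10*(-1)) + 21) + (-2 + 2*57) = (2*I + 2)*((-5 + 10) + 21) + (-2 + 114) = (2 + 2*I)*(5 + 21) + 112 = (2 + 2*I)*26 + 112 = (52 + 52*I) + 112 = 164 + 52*I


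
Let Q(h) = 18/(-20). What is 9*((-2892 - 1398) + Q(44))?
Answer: -386181/10 ≈ -38618.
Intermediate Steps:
Q(h) = -9/10 (Q(h) = 18*(-1/20) = -9/10)
9*((-2892 - 1398) + Q(44)) = 9*((-2892 - 1398) - 9/10) = 9*(-4290 - 9/10) = 9*(-42909/10) = -386181/10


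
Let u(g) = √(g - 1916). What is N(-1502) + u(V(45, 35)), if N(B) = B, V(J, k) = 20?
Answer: -1502 + 2*I*√474 ≈ -1502.0 + 43.543*I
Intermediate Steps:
u(g) = √(-1916 + g)
N(-1502) + u(V(45, 35)) = -1502 + √(-1916 + 20) = -1502 + √(-1896) = -1502 + 2*I*√474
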